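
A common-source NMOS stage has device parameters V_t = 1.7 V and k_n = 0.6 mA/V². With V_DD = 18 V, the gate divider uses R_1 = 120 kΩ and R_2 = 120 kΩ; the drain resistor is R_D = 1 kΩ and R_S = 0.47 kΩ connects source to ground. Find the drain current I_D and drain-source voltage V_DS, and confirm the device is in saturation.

I_D ≈ 6 mA, V_DS ≈ 9.2 V

V_G = V_DD·R_2/(R_1+R_2) = 18×120/240 = 9 V.
Assume saturation: I_D = (k_n/2)(V_GS − V_t)² with V_GS = V_G − I_D·R_S = 9 − 0.47·I_D.
Substituting gives 0.0663·I_D² − 3.06·I_D + 16 = 0, with roots I_D = 6.01 or 40.1 mA.
The root I_D = 40.1 mA gives V_GS = -9.87 V ≤ V_t, so take I_D = 6.01 mA.
Then V_GS = 6.18 V and V_DS = V_DD − I_D(R_D+R_S) = 18 − 6.01×1.47 = 9.17 V.
Saturation requires V_DS ≥ V_GS − V_t = 4.48 V; 9.17 ≥ 4.48 ✓.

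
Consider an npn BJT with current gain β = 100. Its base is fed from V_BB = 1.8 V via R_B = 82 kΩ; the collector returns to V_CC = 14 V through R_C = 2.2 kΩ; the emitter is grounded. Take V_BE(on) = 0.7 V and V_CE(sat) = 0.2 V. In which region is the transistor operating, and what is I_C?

active; I_C ≈ 1.3 mA

Assume active. Base-emitter loop: I_B = (V_BB − V_BE)/R_B = (1.8 − 0.7)/82 = 0.0134 mA.
I_C = β·I_B = 100×0.0134 = 1.34 mA.
V_CE = V_CC − I_C·R_C = 14 − 1.34×2.2 = 11 V > V_CE(sat), so the active-region assumption holds.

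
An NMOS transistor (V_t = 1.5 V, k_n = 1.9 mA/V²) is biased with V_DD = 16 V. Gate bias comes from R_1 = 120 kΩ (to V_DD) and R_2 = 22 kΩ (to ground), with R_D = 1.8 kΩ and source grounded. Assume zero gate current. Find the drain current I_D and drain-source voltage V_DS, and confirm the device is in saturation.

I_D ≈ 0.91 mA, V_DS ≈ 14 V

V_G = V_DD·R_2/(R_1+R_2) = 16×22/142 = 2.48 V. With the source grounded, V_GS = V_G = 2.48 V.
Assume saturation: I_D = (k_n/2)(V_GS − V_t)² = (1.9/2)×(2.48 − 1.5)² = 0.95×0.979² = 0.91 mA.
V_DS = V_DD − I_D·R_D = 16 − 0.91×1.8 = 14.4 V.
Saturation requires V_DS ≥ V_GS − V_t = 0.979 V; 14.4 ≥ 0.979 ✓.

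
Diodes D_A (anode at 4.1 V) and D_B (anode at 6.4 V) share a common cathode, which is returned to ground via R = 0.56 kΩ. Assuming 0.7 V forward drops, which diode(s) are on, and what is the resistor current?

Only D_B conducts; I_R ≈ 10 mA

Assume both conduct. Then node N would need to be at both 4.1−0.7 = 3.4 V and 6.4−0.7 = 5.7 V, which is impossible.
Assume only D_B conducts: V_N = 6.4 − 0.7 = 5.7 V, so I_R = 5.7/0.56 = 10.2 mA.
Check D_A: its anode-to-cathode voltage is 4.1 − 5.7 = -1.6 V < 0.7 V, so it is off. The assumption is consistent.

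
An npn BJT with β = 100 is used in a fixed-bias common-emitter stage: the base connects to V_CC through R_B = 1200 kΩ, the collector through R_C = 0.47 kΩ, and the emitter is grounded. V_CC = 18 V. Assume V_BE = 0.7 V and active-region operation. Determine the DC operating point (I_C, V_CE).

Base loop: V_CC = I_B·R_B + V_BE, so I_B = (18 − 0.7)/1200 kΩ = 0.0144 mA.
In the active region I_C = β·I_B = 100 × 0.0144 = 1.44 mA.
Collector loop: V_CE = V_CC − I_C·R_C = 18 − 1.44×0.47 = 17.3 V.
Since V_CE = 17.3 V > V_CE(sat) ≈ 0.2 V, the transistor is in the active region as assumed.

I_C ≈ 1.4 mA, V_CE ≈ 17 V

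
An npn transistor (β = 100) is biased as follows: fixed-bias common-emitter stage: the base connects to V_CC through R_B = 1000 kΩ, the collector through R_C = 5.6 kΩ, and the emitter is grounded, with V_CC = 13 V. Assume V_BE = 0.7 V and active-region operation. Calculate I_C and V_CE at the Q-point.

Base loop: V_CC = I_B·R_B + V_BE, so I_B = (13 − 0.7)/1000 kΩ = 0.0123 mA.
In the active region I_C = β·I_B = 100 × 0.0123 = 1.23 mA.
Collector loop: V_CE = V_CC − I_C·R_C = 13 − 1.23×5.6 = 6.11 V.
Since V_CE = 6.11 V > V_CE(sat) ≈ 0.2 V, the transistor is in the active region as assumed.

I_C ≈ 1.2 mA, V_CE ≈ 6.1 V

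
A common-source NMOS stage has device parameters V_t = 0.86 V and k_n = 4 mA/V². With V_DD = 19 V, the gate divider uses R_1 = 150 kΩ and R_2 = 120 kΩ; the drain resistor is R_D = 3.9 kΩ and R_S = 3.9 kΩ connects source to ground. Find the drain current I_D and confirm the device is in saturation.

I_D ≈ 1.7 mA

V_G = V_DD·R_2/(R_1+R_2) = 19×120/270 = 8.44 V.
Assume saturation: I_D = (k_n/2)(V_GS − V_t)² with V_GS = V_G − I_D·R_S = 8.44 − 3.9·I_D.
Substituting gives 30.4·I_D² − 119·I_D + 115 = 0, with roots I_D = 1.71 or 2.21 mA.
The root I_D = 2.21 mA gives V_GS = -0.192 V ≤ V_t, so take I_D = 1.71 mA.
Then V_GS = 1.78 V and V_DS = V_DD − I_D(R_D+R_S) = 19 − 1.71×7.8 = 5.68 V.
Saturation requires V_DS ≥ V_GS − V_t = 0.924 V; 5.68 ≥ 0.924 ✓.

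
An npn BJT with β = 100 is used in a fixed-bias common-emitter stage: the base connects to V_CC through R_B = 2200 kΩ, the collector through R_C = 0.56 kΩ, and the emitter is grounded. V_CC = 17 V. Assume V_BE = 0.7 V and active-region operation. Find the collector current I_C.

Base loop: V_CC = I_B·R_B + V_BE, so I_B = (17 − 0.7)/2200 kΩ = 0.00741 mA.
In the active region I_C = β·I_B = 100 × 0.00741 = 0.741 mA.
Collector loop: V_CE = V_CC − I_C·R_C = 17 − 0.741×0.56 = 16.6 V.
Since V_CE = 16.6 V > V_CE(sat) ≈ 0.2 V, the transistor is in the active region as assumed.

I_C ≈ 0.74 mA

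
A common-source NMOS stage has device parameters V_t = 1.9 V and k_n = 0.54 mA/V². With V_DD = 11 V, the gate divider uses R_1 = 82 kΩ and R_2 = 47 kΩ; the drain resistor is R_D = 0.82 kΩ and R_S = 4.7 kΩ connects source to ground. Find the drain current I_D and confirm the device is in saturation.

V_G = V_DD·R_2/(R_1+R_2) = 11×47/129 = 4.01 V.
Assume saturation: I_D = (k_n/2)(V_GS − V_t)² with V_GS = V_G − I_D·R_S = 4.01 − 4.7·I_D.
Substituting gives 5.96·I_D² − 6.35·I_D + 1.2 = 0, with roots I_D = 0.246 or 0.819 mA.
The root I_D = 0.819 mA gives V_GS = 0.158 V ≤ V_t, so take I_D = 0.246 mA.
Then V_GS = 2.85 V and V_DS = V_DD − I_D(R_D+R_S) = 11 − 0.246×5.52 = 9.64 V.
Saturation requires V_DS ≥ V_GS − V_t = 0.954 V; 9.64 ≥ 0.954 ✓.

I_D ≈ 0.25 mA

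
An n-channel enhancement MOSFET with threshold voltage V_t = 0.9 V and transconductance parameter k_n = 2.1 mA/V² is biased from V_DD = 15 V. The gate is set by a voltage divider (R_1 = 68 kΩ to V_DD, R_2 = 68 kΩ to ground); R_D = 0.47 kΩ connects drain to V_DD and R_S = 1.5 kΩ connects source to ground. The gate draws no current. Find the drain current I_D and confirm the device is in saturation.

I_D ≈ 3.2 mA

V_G = V_DD·R_2/(R_1+R_2) = 15×68/136 = 7.5 V.
Assume saturation: I_D = (k_n/2)(V_GS − V_t)² with V_GS = V_G − I_D·R_S = 7.5 − 1.5·I_D.
Substituting gives 2.36·I_D² − 21.8·I_D + 45.7 = 0, with roots I_D = 3.23 or 5.99 mA.
The root I_D = 5.99 mA gives V_GS = -1.49 V ≤ V_t, so take I_D = 3.23 mA.
Then V_GS = 2.65 V and V_DS = V_DD − I_D(R_D+R_S) = 15 − 3.23×1.97 = 8.64 V.
Saturation requires V_DS ≥ V_GS − V_t = 1.75 V; 8.64 ≥ 1.75 ✓.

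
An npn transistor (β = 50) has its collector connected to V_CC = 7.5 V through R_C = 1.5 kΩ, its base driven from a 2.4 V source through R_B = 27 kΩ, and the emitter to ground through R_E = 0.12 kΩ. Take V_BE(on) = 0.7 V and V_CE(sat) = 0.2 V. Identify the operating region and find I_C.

Assume active. Base-emitter loop: I_B = (V_BB − V_BE)/(R_B + (β+1)R_E) = (2.4 − 0.7)/(27 + 51×0.12) = 0.0513 mA.
I_C = β·I_B = 50×0.0513 = 2.57 mA.
V_CE = V_CC − I_C·R_C − I_E·R_E = 7.5 − 2.57×1.5 − 2.62×0.12 = 3.34 V > V_CE(sat), so the active-region assumption holds.

active; I_C ≈ 2.6 mA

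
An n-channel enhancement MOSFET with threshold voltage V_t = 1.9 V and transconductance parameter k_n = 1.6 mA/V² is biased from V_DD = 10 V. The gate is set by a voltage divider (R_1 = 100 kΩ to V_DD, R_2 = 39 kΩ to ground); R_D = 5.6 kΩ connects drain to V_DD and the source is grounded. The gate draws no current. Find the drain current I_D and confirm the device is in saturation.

V_G = V_DD·R_2/(R_1+R_2) = 10×39/139 = 2.81 V. With the source grounded, V_GS = V_G = 2.81 V.
Assume saturation: I_D = (k_n/2)(V_GS − V_t)² = (1.6/2)×(2.81 − 1.9)² = 0.8×0.906² = 0.656 mA.
V_DS = V_DD − I_D·R_D = 10 − 0.656×5.6 = 6.32 V.
Saturation requires V_DS ≥ V_GS − V_t = 0.906 V; 6.32 ≥ 0.906 ✓.

I_D ≈ 0.66 mA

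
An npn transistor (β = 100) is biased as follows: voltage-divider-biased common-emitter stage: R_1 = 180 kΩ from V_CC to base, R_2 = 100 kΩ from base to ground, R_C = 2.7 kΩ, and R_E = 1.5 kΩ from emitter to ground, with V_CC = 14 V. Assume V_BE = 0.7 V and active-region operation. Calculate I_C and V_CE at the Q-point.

I_C ≈ 2 mA, V_CE ≈ 5.6 V

Thevenize the base divider: V_Th = V_CC·R_2/(R_1+R_2) = 14×100/280 = 5 V, R_Th = R_1‖R_2 = 64.3 kΩ.
Base-emitter loop: V_Th = I_B·R_Th + V_BE + (β+1)I_B·R_E, so I_B = (5 − 0.7) / (64.3 + 101×1.5) = 0.0199 mA.
I_C = β·I_B = 100×0.0199 = 1.99 mA, and I_E = (β+1)I_B = 2.01 mA.
V_CE = V_CC − I_C·R_C − I_E·R_E = 14 − 1.99×2.7 − 2.01×1.5 = 5.6 V.
V_CE = 5.6 V > 0.2 V confirms active-region operation.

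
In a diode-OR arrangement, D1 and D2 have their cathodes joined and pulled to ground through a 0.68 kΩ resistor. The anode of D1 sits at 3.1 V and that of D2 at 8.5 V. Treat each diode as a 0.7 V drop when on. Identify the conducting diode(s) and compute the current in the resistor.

Only D2 conducts; I_R ≈ 11 mA

Assume both conduct. Then node N would need to be at both 3.1−0.7 = 2.4 V and 8.5−0.7 = 7.8 V, which is impossible.
Assume only D2 conducts: V_N = 8.5 − 0.7 = 7.8 V, so I_R = 7.8/0.68 = 11.5 mA.
Check D1: its anode-to-cathode voltage is 3.1 − 7.8 = -4.7 V < 0.7 V, so it is off. The assumption is consistent.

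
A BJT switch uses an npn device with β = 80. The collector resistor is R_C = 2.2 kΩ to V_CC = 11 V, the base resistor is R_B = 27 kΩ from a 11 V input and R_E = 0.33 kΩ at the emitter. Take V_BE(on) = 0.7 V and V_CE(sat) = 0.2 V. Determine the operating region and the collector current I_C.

Assume active: I_B = (11 − 0.7)/(27 + 81×0.33) = 0.192 mA, I_C = β·I_B = 15.3 mA.
Then V_CE = 11 − 15.3×2.2 − 15.5×0.33 = -27.9 V < 0.2 V — the active assumption fails.
Re-solve with V_CE = 0.2 V. KCL at the emitter: V_E/R_E = (V_BB−0.7−V_E)/R_B + (V_CC−0.2−V_E)/R_C, giving V_E = 1.5 V.
I_C = (V_CC − 0.2 − V_E)/R_C = (10.8 − 1.5)/2.2 = 4.23 mA.
Check: I_B = (10.3 − 1.5)/27 = 0.326 mA, and β·I_B = 26.1 mA > I_C, confirming saturation.

saturation; I_C ≈ 4.2 mA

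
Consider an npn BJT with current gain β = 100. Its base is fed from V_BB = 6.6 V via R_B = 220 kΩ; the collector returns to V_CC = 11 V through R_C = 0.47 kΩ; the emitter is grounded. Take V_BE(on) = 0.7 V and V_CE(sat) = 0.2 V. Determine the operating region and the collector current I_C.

Assume active. Base-emitter loop: I_B = (V_BB − V_BE)/R_B = (6.6 − 0.7)/220 = 0.0268 mA.
I_C = β·I_B = 100×0.0268 = 2.68 mA.
V_CE = V_CC − I_C·R_C = 11 − 2.68×0.47 = 9.74 V > V_CE(sat), so the active-region assumption holds.

active; I_C ≈ 2.7 mA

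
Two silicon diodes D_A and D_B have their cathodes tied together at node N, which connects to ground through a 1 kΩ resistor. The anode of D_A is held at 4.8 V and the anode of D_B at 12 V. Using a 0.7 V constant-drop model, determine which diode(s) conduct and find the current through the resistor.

Only D_B conducts; I_R ≈ 11 mA

Assume both conduct. Then node N would need to be at both 4.8−0.7 = 4.1 V and 12−0.7 = 11.3 V, which is impossible.
Assume only D_B conducts: V_N = 12 − 0.7 = 11.3 V, so I_R = 11.3/1 = 11.3 mA.
Check D_A: its anode-to-cathode voltage is 4.8 − 11.3 = -6.5 V < 0.7 V, so it is off. The assumption is consistent.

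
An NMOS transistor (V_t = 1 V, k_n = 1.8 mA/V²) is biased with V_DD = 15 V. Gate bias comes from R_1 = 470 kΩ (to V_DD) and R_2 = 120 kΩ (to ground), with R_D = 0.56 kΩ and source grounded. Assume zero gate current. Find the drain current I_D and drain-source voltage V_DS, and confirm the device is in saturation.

I_D ≈ 3.8 mA, V_DS ≈ 13 V

V_G = V_DD·R_2/(R_1+R_2) = 15×120/590 = 3.05 V. With the source grounded, V_GS = V_G = 3.05 V.
Assume saturation: I_D = (k_n/2)(V_GS − V_t)² = (1.8/2)×(3.05 − 1)² = 0.9×2.05² = 3.79 mA.
V_DS = V_DD − I_D·R_D = 15 − 3.79×0.56 = 12.9 V.
Saturation requires V_DS ≥ V_GS − V_t = 2.05 V; 12.9 ≥ 2.05 ✓.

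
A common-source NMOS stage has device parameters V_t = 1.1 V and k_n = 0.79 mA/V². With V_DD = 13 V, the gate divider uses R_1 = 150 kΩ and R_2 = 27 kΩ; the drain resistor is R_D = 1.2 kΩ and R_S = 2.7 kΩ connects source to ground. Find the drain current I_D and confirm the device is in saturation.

I_D ≈ 0.12 mA

V_G = V_DD·R_2/(R_1+R_2) = 13×27/177 = 1.98 V.
Assume saturation: I_D = (k_n/2)(V_GS − V_t)² with V_GS = V_G − I_D·R_S = 1.98 − 2.7·I_D.
Substituting gives 2.88·I_D² − 2.88·I_D + 0.308 = 0, with roots I_D = 0.122 or 0.88 mA.
The root I_D = 0.88 mA gives V_GS = -0.392 V ≤ V_t, so take I_D = 0.122 mA.
Then V_GS = 1.65 V and V_DS = V_DD − I_D(R_D+R_S) = 13 − 0.122×3.9 = 12.5 V.
Saturation requires V_DS ≥ V_GS − V_t = 0.555 V; 12.5 ≥ 0.555 ✓.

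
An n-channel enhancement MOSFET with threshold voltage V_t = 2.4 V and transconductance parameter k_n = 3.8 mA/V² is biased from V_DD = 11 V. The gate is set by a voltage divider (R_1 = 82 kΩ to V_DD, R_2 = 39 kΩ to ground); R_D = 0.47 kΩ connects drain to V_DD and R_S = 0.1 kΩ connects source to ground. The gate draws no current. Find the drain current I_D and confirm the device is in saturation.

V_G = V_DD·R_2/(R_1+R_2) = 11×39/121 = 3.55 V.
Assume saturation: I_D = (k_n/2)(V_GS − V_t)² with V_GS = V_G − I_D·R_S = 3.55 − 0.1·I_D.
Substituting gives 0.019·I_D² − 1.44·I_D + 2.49 = 0, with roots I_D = 1.78 or 73.8 mA.
The root I_D = 73.8 mA gives V_GS = -3.83 V ≤ V_t, so take I_D = 1.78 mA.
Then V_GS = 3.37 V and V_DS = V_DD − I_D(R_D+R_S) = 11 − 1.78×0.57 = 9.99 V.
Saturation requires V_DS ≥ V_GS − V_t = 0.968 V; 9.99 ≥ 0.968 ✓.

I_D ≈ 1.8 mA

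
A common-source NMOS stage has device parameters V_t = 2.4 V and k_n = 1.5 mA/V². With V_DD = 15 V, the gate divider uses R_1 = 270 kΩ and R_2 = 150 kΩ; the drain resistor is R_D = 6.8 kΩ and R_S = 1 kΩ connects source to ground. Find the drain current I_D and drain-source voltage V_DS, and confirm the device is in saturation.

V_G = V_DD·R_2/(R_1+R_2) = 15×150/420 = 5.36 V.
Assume saturation: I_D = (k_n/2)(V_GS − V_t)² with V_GS = V_G − I_D·R_S = 5.36 − 1·I_D.
Substituting gives 0.75·I_D² − 5.44·I_D + 6.56 = 0, with roots I_D = 1.53 or 5.72 mA.
The root I_D = 5.72 mA gives V_GS = -0.361 V ≤ V_t, so take I_D = 1.53 mA.
Then V_GS = 3.83 V and V_DS = V_DD − I_D(R_D+R_S) = 15 − 1.53×7.8 = 3.07 V.
Saturation requires V_DS ≥ V_GS − V_t = 1.43 V; 3.07 ≥ 1.43 ✓.

I_D ≈ 1.5 mA, V_DS ≈ 3.1 V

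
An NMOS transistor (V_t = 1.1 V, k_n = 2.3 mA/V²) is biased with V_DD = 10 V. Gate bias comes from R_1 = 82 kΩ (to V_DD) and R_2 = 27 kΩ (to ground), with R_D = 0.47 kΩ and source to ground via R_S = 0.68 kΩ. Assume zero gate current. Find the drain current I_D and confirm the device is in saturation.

V_G = V_DD·R_2/(R_1+R_2) = 10×27/109 = 2.48 V.
Assume saturation: I_D = (k_n/2)(V_GS − V_t)² with V_GS = V_G − I_D·R_S = 2.48 − 0.68·I_D.
Substituting gives 0.532·I_D² − 3.15·I_D + 2.18 = 0, with roots I_D = 0.799 or 5.13 mA.
The root I_D = 5.13 mA gives V_GS = -1.01 V ≤ V_t, so take I_D = 0.799 mA.
Then V_GS = 1.93 V and V_DS = V_DD − I_D(R_D+R_S) = 10 − 0.799×1.15 = 9.08 V.
Saturation requires V_DS ≥ V_GS − V_t = 0.834 V; 9.08 ≥ 0.834 ✓.

I_D ≈ 0.8 mA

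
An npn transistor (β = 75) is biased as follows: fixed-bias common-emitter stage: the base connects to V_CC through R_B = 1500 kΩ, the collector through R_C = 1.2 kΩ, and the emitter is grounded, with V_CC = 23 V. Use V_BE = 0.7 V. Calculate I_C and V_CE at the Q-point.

I_C ≈ 1.1 mA, V_CE ≈ 22 V

Base loop: V_CC = I_B·R_B + V_BE, so I_B = (23 − 0.7)/1500 kΩ = 0.0149 mA.
In the active region I_C = β·I_B = 75 × 0.0149 = 1.11 mA.
Collector loop: V_CE = V_CC − I_C·R_C = 23 − 1.11×1.2 = 21.7 V.
Since V_CE = 21.7 V > V_CE(sat) ≈ 0.2 V, the transistor is in the active region as assumed.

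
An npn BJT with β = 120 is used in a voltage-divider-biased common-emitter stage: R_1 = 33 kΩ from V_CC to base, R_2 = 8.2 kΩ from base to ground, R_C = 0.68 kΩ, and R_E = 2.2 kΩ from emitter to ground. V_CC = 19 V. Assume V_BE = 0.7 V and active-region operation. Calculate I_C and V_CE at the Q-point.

I_C ≈ 1.4 mA, V_CE ≈ 15 V

Thevenize the base divider: V_Th = V_CC·R_2/(R_1+R_2) = 19×8.2/41.2 = 3.78 V, R_Th = R_1‖R_2 = 6.57 kΩ.
Base-emitter loop: V_Th = I_B·R_Th + V_BE + (β+1)I_B·R_E, so I_B = (3.78 − 0.7) / (6.57 + 121×2.2) = 0.0113 mA.
I_C = β·I_B = 120×0.0113 = 1.36 mA, and I_E = (β+1)I_B = 1.37 mA.
V_CE = V_CC − I_C·R_C − I_E·R_E = 19 − 1.36×0.68 − 1.37×2.2 = 15.1 V.
V_CE = 15.1 V > 0.2 V confirms active-region operation.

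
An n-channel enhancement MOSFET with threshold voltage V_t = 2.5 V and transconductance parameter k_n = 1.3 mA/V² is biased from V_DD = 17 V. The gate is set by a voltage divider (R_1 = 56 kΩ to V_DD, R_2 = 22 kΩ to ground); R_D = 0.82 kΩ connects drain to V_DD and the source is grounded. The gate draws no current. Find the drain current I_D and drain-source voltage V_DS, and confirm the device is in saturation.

I_D ≈ 3.4 mA, V_DS ≈ 14 V

V_G = V_DD·R_2/(R_1+R_2) = 17×22/78 = 4.79 V. With the source grounded, V_GS = V_G = 4.79 V.
Assume saturation: I_D = (k_n/2)(V_GS − V_t)² = (1.3/2)×(4.79 − 2.5)² = 0.65×2.29² = 3.42 mA.
V_DS = V_DD − I_D·R_D = 17 − 3.42×0.82 = 14.2 V.
Saturation requires V_DS ≥ V_GS − V_t = 2.29 V; 14.2 ≥ 2.29 ✓.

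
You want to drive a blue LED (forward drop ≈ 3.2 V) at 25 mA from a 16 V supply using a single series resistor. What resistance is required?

The resistor drops V_S − V_D = 16 − 3.2 = 12.8 V at 25 mA.
R = 12.8 V / 25 mA = 0.512 kΩ.

R ≈ 0.51 kΩ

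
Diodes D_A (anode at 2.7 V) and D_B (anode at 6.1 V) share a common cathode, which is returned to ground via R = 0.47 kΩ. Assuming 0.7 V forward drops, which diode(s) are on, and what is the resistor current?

Assume both conduct. Then node N would need to be at both 2.7−0.7 = 2 V and 6.1−0.7 = 5.4 V, which is impossible.
Assume only D_B conducts: V_N = 6.1 − 0.7 = 5.4 V, so I_R = 5.4/0.47 = 11.5 mA.
Check D_A: its anode-to-cathode voltage is 2.7 − 5.4 = -2.7 V < 0.7 V, so it is off. The assumption is consistent.

Only D_B conducts; I_R ≈ 11 mA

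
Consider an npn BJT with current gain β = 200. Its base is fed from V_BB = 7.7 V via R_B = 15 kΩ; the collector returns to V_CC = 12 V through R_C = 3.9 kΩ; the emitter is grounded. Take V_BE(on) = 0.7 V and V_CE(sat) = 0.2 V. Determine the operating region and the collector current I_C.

Assume active: I_B = (7.7 − 0.7)/15 = 0.467 mA, giving I_C = β·I_B = 93.3 mA.
But then V_CE = 12 − 93.3×3.9 = -352 V < V_CE(sat) = 0.2 V — impossible in the active region.
So the transistor is saturated. With V_CE = 0.2 V, I_C = (V_CC − 0.2)/R_C = 11.8/3.9 = 3.03 mA.
Check: β·I_B = 93.3 mA > I_C = 3.03 mA, confirming saturation.

saturation; I_C ≈ 3 mA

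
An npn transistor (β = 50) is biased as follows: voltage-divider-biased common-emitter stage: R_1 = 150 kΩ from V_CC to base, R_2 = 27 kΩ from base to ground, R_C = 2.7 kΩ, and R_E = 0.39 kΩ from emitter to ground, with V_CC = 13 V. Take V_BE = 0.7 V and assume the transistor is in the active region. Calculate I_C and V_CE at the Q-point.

Thevenize the base divider: V_Th = V_CC·R_2/(R_1+R_2) = 13×27/177 = 1.98 V, R_Th = R_1‖R_2 = 22.9 kΩ.
Base-emitter loop: V_Th = I_B·R_Th + V_BE + (β+1)I_B·R_E, so I_B = (1.98 − 0.7) / (22.9 + 51×0.39) = 0.03 mA.
I_C = β·I_B = 50×0.03 = 1.5 mA, and I_E = (β+1)I_B = 1.53 mA.
V_CE = V_CC − I_C·R_C − I_E·R_E = 13 − 1.5×2.7 − 1.53×0.39 = 8.35 V.
V_CE = 8.35 V > 0.2 V confirms active-region operation.

I_C ≈ 1.5 mA, V_CE ≈ 8.4 V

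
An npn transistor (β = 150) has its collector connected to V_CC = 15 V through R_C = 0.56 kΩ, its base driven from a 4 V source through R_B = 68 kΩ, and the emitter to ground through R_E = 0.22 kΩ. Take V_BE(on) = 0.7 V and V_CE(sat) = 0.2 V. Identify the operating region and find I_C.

active; I_C ≈ 4.9 mA

Assume active. Base-emitter loop: I_B = (V_BB − V_BE)/(R_B + (β+1)R_E) = (4 − 0.7)/(68 + 151×0.22) = 0.0326 mA.
I_C = β·I_B = 150×0.0326 = 4.89 mA.
V_CE = V_CC − I_C·R_C − I_E·R_E = 15 − 4.89×0.56 − 4.92×0.22 = 11.2 V > V_CE(sat), so the active-region assumption holds.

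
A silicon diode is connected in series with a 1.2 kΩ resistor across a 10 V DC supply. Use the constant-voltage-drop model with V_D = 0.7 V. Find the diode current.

I ≈ 7.8 mA

KVL around the loop: 10 = V_D + I·R = 0.7 + I × 1.2 kΩ.
So I = (10 − 0.7) / 1.2 kΩ = 9.3 / 1.2 = 7.75 mA.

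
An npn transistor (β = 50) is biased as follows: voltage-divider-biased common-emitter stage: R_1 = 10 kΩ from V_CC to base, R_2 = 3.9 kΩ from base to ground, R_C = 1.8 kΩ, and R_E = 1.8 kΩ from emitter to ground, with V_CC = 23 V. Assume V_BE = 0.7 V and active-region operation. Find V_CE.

V_CE ≈ 12 V

Thevenize the base divider: V_Th = V_CC·R_2/(R_1+R_2) = 23×3.9/13.9 = 6.45 V, R_Th = R_1‖R_2 = 2.81 kΩ.
Base-emitter loop: V_Th = I_B·R_Th + V_BE + (β+1)I_B·R_E, so I_B = (6.45 − 0.7) / (2.81 + 51×1.8) = 0.0608 mA.
I_C = β·I_B = 50×0.0608 = 3.04 mA, and I_E = (β+1)I_B = 3.1 mA.
V_CE = V_CC − I_C·R_C − I_E·R_E = 23 − 3.04×1.8 − 3.1×1.8 = 11.9 V.
V_CE = 11.9 V > 0.2 V confirms active-region operation.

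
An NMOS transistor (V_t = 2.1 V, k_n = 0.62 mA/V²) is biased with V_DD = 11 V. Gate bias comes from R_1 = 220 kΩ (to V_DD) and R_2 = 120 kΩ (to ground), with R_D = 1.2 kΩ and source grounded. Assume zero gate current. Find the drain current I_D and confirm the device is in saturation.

I_D ≈ 0.98 mA

V_G = V_DD·R_2/(R_1+R_2) = 11×120/340 = 3.88 V. With the source grounded, V_GS = V_G = 3.88 V.
Assume saturation: I_D = (k_n/2)(V_GS − V_t)² = (0.62/2)×(3.88 − 2.1)² = 0.31×1.78² = 0.985 mA.
V_DS = V_DD − I_D·R_D = 11 − 0.985×1.2 = 9.82 V.
Saturation requires V_DS ≥ V_GS − V_t = 1.78 V; 9.82 ≥ 1.78 ✓.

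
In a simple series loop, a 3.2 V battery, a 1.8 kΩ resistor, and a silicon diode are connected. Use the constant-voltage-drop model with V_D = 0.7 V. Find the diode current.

KVL around the loop: 3.2 = V_D + I·R = 0.7 + I × 1.8 kΩ.
So I = (3.2 − 0.7) / 1.8 kΩ = 2.5 / 1.8 = 1.39 mA.

I ≈ 1.4 mA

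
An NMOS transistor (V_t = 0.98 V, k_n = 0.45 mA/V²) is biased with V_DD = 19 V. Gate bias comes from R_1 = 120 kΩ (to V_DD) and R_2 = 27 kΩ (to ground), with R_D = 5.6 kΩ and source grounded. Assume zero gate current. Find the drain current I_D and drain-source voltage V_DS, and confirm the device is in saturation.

I_D ≈ 1.4 mA, V_DS ≈ 11 V

V_G = V_DD·R_2/(R_1+R_2) = 19×27/147 = 3.49 V. With the source grounded, V_GS = V_G = 3.49 V.
Assume saturation: I_D = (k_n/2)(V_GS − V_t)² = (0.45/2)×(3.49 − 0.98)² = 0.225×2.51² = 1.42 mA.
V_DS = V_DD − I_D·R_D = 19 − 1.42×5.6 = 11.1 V.
Saturation requires V_DS ≥ V_GS − V_t = 2.51 V; 11.1 ≥ 2.51 ✓.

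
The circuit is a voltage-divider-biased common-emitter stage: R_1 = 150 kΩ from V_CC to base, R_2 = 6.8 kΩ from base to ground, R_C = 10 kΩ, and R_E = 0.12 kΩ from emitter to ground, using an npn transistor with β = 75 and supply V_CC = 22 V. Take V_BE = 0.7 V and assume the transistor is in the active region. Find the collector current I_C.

I_C ≈ 1.2 mA

Thevenize the base divider: V_Th = V_CC·R_2/(R_1+R_2) = 22×6.8/157 = 0.954 V, R_Th = R_1‖R_2 = 6.51 kΩ.
Base-emitter loop: V_Th = I_B·R_Th + V_BE + (β+1)I_B·R_E, so I_B = (0.954 − 0.7) / (6.51 + 76×0.12) = 0.0163 mA.
I_C = β·I_B = 75×0.0163 = 1.22 mA, and I_E = (β+1)I_B = 1.24 mA.
V_CE = V_CC − I_C·R_C − I_E·R_E = 22 − 1.22×10 − 1.24×0.12 = 9.66 V.
V_CE = 9.66 V > 0.2 V confirms active-region operation.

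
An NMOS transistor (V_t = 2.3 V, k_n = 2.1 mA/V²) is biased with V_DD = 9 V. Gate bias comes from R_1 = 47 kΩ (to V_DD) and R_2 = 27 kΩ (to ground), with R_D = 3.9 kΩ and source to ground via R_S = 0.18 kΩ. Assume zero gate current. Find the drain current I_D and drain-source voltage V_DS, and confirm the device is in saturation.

V_G = V_DD·R_2/(R_1+R_2) = 9×27/74 = 3.28 V.
Assume saturation: I_D = (k_n/2)(V_GS − V_t)² with V_GS = V_G − I_D·R_S = 3.28 − 0.18·I_D.
Substituting gives 0.034·I_D² − 1.37·I_D + 1.02 = 0, with roots I_D = 0.755 or 39.6 mA.
The root I_D = 39.6 mA gives V_GS = -3.84 V ≤ V_t, so take I_D = 0.755 mA.
Then V_GS = 3.15 V and V_DS = V_DD − I_D(R_D+R_S) = 9 − 0.755×4.08 = 5.92 V.
Saturation requires V_DS ≥ V_GS − V_t = 0.848 V; 5.92 ≥ 0.848 ✓.

I_D ≈ 0.75 mA, V_DS ≈ 5.9 V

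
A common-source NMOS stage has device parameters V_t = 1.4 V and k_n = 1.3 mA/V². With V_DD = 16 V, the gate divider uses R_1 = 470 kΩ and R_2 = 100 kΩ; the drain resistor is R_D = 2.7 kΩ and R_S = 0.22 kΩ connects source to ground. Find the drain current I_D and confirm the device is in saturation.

V_G = V_DD·R_2/(R_1+R_2) = 16×100/570 = 2.81 V.
Assume saturation: I_D = (k_n/2)(V_GS − V_t)² with V_GS = V_G − I_D·R_S = 2.81 − 0.22·I_D.
Substituting gives 0.0315·I_D² − 1.4·I_D + 1.29 = 0, with roots I_D = 0.937 or 43.6 mA.
The root I_D = 43.6 mA gives V_GS = -6.79 V ≤ V_t, so take I_D = 0.937 mA.
Then V_GS = 2.6 V and V_DS = V_DD − I_D(R_D+R_S) = 16 − 0.937×2.92 = 13.3 V.
Saturation requires V_DS ≥ V_GS − V_t = 1.2 V; 13.3 ≥ 1.2 ✓.

I_D ≈ 0.94 mA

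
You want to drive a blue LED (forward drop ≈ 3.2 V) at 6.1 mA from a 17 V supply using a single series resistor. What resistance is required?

R ≈ 2.3 kΩ

The resistor drops V_S − V_D = 17 − 3.2 = 13.8 V at 6.1 mA.
R = 13.8 V / 6.1 mA = 2.26 kΩ.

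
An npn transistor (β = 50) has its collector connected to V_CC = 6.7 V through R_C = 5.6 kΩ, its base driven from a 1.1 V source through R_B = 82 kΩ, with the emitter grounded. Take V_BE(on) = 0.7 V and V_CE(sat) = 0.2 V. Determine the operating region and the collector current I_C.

active; I_C ≈ 0.24 mA

Assume active. Base-emitter loop: I_B = (V_BB − V_BE)/R_B = (1.1 − 0.7)/82 = 0.00488 mA.
I_C = β·I_B = 50×0.00488 = 0.244 mA.
V_CE = V_CC − I_C·R_C = 6.7 − 0.244×5.6 = 5.33 V > V_CE(sat), so the active-region assumption holds.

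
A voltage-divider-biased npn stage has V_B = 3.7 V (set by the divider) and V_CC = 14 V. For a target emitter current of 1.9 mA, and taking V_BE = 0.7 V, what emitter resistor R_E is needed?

V_E = V_B − V_BE = 3.7 − 0.7 = 3 V.
R_E = V_E / I_E = 3 / 1.9 = 1.58 kΩ.

R_E ≈ 1.6 kΩ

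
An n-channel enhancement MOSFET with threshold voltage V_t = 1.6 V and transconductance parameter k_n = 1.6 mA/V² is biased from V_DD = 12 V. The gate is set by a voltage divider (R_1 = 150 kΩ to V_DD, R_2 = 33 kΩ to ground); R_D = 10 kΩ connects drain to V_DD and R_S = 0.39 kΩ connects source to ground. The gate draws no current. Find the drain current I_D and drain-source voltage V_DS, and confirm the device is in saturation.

V_G = V_DD·R_2/(R_1+R_2) = 12×33/183 = 2.16 V.
Assume saturation: I_D = (k_n/2)(V_GS − V_t)² with V_GS = V_G − I_D·R_S = 2.16 − 0.39·I_D.
Substituting gives 0.122·I_D² − 1.35·I_D + 0.254 = 0, with roots I_D = 0.191 or 10.9 mA.
The root I_D = 10.9 mA gives V_GS = -2.09 V ≤ V_t, so take I_D = 0.191 mA.
Then V_GS = 2.09 V and V_DS = V_DD − I_D(R_D+R_S) = 12 − 0.191×10.4 = 10 V.
Saturation requires V_DS ≥ V_GS − V_t = 0.489 V; 10 ≥ 0.489 ✓.

I_D ≈ 0.19 mA, V_DS ≈ 10 V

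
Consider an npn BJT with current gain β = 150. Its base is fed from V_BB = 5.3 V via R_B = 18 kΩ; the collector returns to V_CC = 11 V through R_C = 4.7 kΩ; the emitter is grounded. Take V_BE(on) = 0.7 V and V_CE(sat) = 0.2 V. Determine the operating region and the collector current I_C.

saturation; I_C ≈ 2.3 mA

Assume active: I_B = (5.3 − 0.7)/18 = 0.256 mA, giving I_C = β·I_B = 38.3 mA.
But then V_CE = 11 − 38.3×4.7 = -169 V < V_CE(sat) = 0.2 V — impossible in the active region.
So the transistor is saturated. With V_CE = 0.2 V, I_C = (V_CC − 0.2)/R_C = 10.8/4.7 = 2.3 mA.
Check: β·I_B = 38.3 mA > I_C = 2.3 mA, confirming saturation.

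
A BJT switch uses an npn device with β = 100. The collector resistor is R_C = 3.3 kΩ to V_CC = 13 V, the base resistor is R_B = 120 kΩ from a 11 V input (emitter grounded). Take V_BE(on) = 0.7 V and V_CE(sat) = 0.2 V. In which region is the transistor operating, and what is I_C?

Assume active: I_B = (11 − 0.7)/120 = 0.0858 mA, giving I_C = β·I_B = 8.58 mA.
But then V_CE = 13 − 8.58×3.3 = -15.3 V < V_CE(sat) = 0.2 V — impossible in the active region.
So the transistor is saturated. With V_CE = 0.2 V, I_C = (V_CC − 0.2)/R_C = 12.8/3.3 = 3.88 mA.
Check: β·I_B = 8.58 mA > I_C = 3.88 mA, confirming saturation.

saturation; I_C ≈ 3.9 mA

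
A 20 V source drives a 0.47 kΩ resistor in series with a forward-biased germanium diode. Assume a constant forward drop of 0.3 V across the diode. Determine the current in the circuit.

KVL around the loop: 20 = V_D + I·R = 0.3 + I × 0.47 kΩ.
So I = (20 − 0.3) / 0.47 kΩ = 19.7 / 0.47 = 41.9 mA.

I ≈ 42 mA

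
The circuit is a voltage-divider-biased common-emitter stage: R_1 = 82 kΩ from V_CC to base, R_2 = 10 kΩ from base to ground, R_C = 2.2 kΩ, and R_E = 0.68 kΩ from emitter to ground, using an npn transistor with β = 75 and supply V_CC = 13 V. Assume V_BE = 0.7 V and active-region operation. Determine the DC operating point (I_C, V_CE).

I_C ≈ 0.88 mA, V_CE ≈ 10 V

Thevenize the base divider: V_Th = V_CC·R_2/(R_1+R_2) = 13×10/92 = 1.41 V, R_Th = R_1‖R_2 = 8.91 kΩ.
Base-emitter loop: V_Th = I_B·R_Th + V_BE + (β+1)I_B·R_E, so I_B = (1.41 − 0.7) / (8.91 + 76×0.68) = 0.0118 mA.
I_C = β·I_B = 75×0.0118 = 0.883 mA, and I_E = (β+1)I_B = 0.894 mA.
V_CE = V_CC − I_C·R_C − I_E·R_E = 13 − 0.883×2.2 − 0.894×0.68 = 10.5 V.
V_CE = 10.5 V > 0.2 V confirms active-region operation.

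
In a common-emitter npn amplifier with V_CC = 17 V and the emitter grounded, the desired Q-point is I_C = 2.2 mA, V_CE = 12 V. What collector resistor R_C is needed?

R_C ≈ 2.3 kΩ

Collector loop: V_CC = I_C·R_C + V_CE.
R_C = (V_CC − V_CE)/I_C = (17 − 12)/2.2 = 2.27 kΩ.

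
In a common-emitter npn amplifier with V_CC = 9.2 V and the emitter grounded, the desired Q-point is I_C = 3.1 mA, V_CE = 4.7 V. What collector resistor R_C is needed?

Collector loop: V_CC = I_C·R_C + V_CE.
R_C = (V_CC − V_CE)/I_C = (9.2 − 4.7)/3.1 = 1.45 kΩ.

R_C ≈ 1.5 kΩ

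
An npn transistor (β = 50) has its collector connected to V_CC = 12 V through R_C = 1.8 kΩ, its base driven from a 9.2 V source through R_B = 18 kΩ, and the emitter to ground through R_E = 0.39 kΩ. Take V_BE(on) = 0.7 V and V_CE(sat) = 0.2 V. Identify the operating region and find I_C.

saturation; I_C ≈ 5.3 mA

Assume active: I_B = (9.2 − 0.7)/(18 + 51×0.39) = 0.224 mA, I_C = β·I_B = 11.2 mA.
Then V_CE = 12 − 11.2×1.8 − 11.4×0.39 = -12.7 V < 0.2 V — the active assumption fails.
Re-solve with V_CE = 0.2 V. KCL at the emitter: V_E/R_E = (V_BB−0.7−V_E)/R_B + (V_CC−0.2−V_E)/R_C, giving V_E = 2.21 V.
I_C = (V_CC − 0.2 − V_E)/R_C = (11.8 − 2.21)/1.8 = 5.33 mA.
Check: I_B = (8.5 − 2.21)/18 = 0.349 mA, and β·I_B = 17.5 mA > I_C, confirming saturation.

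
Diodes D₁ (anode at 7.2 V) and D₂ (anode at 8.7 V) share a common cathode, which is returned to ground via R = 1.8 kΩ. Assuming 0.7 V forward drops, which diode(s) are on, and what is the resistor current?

Assume both conduct. Then node N would need to be at both 7.2−0.7 = 6.5 V and 8.7−0.7 = 8 V, which is impossible.
Assume only D₂ conducts: V_N = 8.7 − 0.7 = 8 V, so I_R = 8/1.8 = 4.44 mA.
Check D₁: its anode-to-cathode voltage is 7.2 − 8 = -0.8 V < 0.7 V, so it is off. The assumption is consistent.

Only D₂ conducts; I_R ≈ 4.4 mA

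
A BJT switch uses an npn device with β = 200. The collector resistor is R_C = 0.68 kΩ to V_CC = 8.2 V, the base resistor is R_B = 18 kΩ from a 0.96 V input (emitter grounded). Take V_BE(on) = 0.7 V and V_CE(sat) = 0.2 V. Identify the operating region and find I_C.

active; I_C ≈ 2.9 mA

Assume active. Base-emitter loop: I_B = (V_BB − V_BE)/R_B = (0.96 − 0.7)/18 = 0.0144 mA.
I_C = β·I_B = 200×0.0144 = 2.89 mA.
V_CE = V_CC − I_C·R_C = 8.2 − 2.89×0.68 = 6.24 V > V_CE(sat), so the active-region assumption holds.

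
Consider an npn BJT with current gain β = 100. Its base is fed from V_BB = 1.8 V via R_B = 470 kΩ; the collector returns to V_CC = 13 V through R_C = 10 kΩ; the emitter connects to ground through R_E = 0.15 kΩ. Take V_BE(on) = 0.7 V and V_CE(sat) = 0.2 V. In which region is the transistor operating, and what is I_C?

active; I_C ≈ 0.23 mA

Assume active. Base-emitter loop: I_B = (V_BB − V_BE)/(R_B + (β+1)R_E) = (1.8 − 0.7)/(470 + 101×0.15) = 0.00227 mA.
I_C = β·I_B = 100×0.00227 = 0.227 mA.
V_CE = V_CC − I_C·R_C − I_E·R_E = 13 − 0.227×10 − 0.229×0.15 = 10.7 V > V_CE(sat), so the active-region assumption holds.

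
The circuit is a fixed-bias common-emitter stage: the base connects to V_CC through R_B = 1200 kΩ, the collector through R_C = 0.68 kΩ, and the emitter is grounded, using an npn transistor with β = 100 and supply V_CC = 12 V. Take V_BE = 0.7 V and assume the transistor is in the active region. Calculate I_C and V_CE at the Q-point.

I_C ≈ 0.94 mA, V_CE ≈ 11 V

Base loop: V_CC = I_B·R_B + V_BE, so I_B = (12 − 0.7)/1200 kΩ = 0.00942 mA.
In the active region I_C = β·I_B = 100 × 0.00942 = 0.942 mA.
Collector loop: V_CE = V_CC − I_C·R_C = 12 − 0.942×0.68 = 11.4 V.
Since V_CE = 11.4 V > V_CE(sat) ≈ 0.2 V, the transistor is in the active region as assumed.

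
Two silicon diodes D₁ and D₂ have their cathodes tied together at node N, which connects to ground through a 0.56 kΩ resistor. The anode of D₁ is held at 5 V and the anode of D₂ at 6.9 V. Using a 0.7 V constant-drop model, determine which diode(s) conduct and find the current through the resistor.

Assume both conduct. Then node N would need to be at both 5−0.7 = 4.3 V and 6.9−0.7 = 6.2 V, which is impossible.
Assume only D₂ conducts: V_N = 6.9 − 0.7 = 6.2 V, so I_R = 6.2/0.56 = 11.1 mA.
Check D₁: its anode-to-cathode voltage is 5 − 6.2 = -1.2 V < 0.7 V, so it is off. The assumption is consistent.

Only D₂ conducts; I_R ≈ 11 mA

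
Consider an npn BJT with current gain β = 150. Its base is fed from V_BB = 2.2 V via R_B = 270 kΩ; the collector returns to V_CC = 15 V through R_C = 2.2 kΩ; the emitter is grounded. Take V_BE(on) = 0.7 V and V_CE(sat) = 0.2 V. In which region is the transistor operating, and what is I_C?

Assume active. Base-emitter loop: I_B = (V_BB − V_BE)/R_B = (2.2 − 0.7)/270 = 0.00556 mA.
I_C = β·I_B = 150×0.00556 = 0.833 mA.
V_CE = V_CC − I_C·R_C = 15 − 0.833×2.2 = 13.2 V > V_CE(sat), so the active-region assumption holds.

active; I_C ≈ 0.83 mA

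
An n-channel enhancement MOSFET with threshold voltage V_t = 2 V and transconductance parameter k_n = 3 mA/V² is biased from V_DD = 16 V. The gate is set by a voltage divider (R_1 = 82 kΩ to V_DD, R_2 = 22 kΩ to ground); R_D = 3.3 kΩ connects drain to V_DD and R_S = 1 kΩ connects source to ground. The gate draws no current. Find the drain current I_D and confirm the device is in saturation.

V_G = V_DD·R_2/(R_1+R_2) = 16×22/104 = 3.38 V.
Assume saturation: I_D = (k_n/2)(V_GS − V_t)² with V_GS = V_G − I_D·R_S = 3.38 − 1·I_D.
Substituting gives 1.5·I_D² − 5.15·I_D + 2.88 = 0, with roots I_D = 0.701 or 2.73 mA.
The root I_D = 2.73 mA gives V_GS = 0.65 V ≤ V_t, so take I_D = 0.701 mA.
Then V_GS = 2.68 V and V_DS = V_DD − I_D(R_D+R_S) = 16 − 0.701×4.3 = 13 V.
Saturation requires V_DS ≥ V_GS − V_t = 0.684 V; 13 ≥ 0.684 ✓.

I_D ≈ 0.7 mA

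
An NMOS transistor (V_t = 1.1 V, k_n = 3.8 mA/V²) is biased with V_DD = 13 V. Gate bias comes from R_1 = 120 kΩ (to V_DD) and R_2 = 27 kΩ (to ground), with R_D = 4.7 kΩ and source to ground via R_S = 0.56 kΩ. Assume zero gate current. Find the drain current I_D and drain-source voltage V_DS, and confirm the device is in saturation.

I_D ≈ 1 mA, V_DS ≈ 7.7 V

V_G = V_DD·R_2/(R_1+R_2) = 13×27/147 = 2.39 V.
Assume saturation: I_D = (k_n/2)(V_GS − V_t)² with V_GS = V_G − I_D·R_S = 2.39 − 0.56·I_D.
Substituting gives 0.596·I_D² − 3.74·I_D + 3.15 = 0, with roots I_D = 1 or 5.27 mA.
The root I_D = 5.27 mA gives V_GS = -0.566 V ≤ V_t, so take I_D = 1 mA.
Then V_GS = 1.83 V and V_DS = V_DD − I_D(R_D+R_S) = 13 − 1×5.26 = 7.73 V.
Saturation requires V_DS ≥ V_GS − V_t = 0.726 V; 7.73 ≥ 0.726 ✓.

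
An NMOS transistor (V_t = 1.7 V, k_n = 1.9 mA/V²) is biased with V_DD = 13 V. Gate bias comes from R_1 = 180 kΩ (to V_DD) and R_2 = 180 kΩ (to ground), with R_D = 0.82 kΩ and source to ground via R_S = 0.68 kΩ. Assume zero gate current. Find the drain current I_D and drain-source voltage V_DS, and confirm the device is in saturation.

I_D ≈ 4 mA, V_DS ≈ 7 V

V_G = V_DD·R_2/(R_1+R_2) = 13×180/360 = 6.5 V.
Assume saturation: I_D = (k_n/2)(V_GS − V_t)² with V_GS = V_G − I_D·R_S = 6.5 − 0.68·I_D.
Substituting gives 0.439·I_D² − 7.2·I_D + 21.9 = 0, with roots I_D = 4.03 or 12.4 mA.
The root I_D = 12.4 mA gives V_GS = -1.91 V ≤ V_t, so take I_D = 4.03 mA.
Then V_GS = 3.76 V and V_DS = V_DD − I_D(R_D+R_S) = 13 − 4.03×1.5 = 6.96 V.
Saturation requires V_DS ≥ V_GS − V_t = 2.06 V; 6.96 ≥ 2.06 ✓.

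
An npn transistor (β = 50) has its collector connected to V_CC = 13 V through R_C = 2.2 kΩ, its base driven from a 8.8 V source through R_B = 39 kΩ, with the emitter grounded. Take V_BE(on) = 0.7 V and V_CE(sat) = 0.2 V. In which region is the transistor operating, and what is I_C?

Assume active: I_B = (8.8 − 0.7)/39 = 0.208 mA, giving I_C = β·I_B = 10.4 mA.
But then V_CE = 13 − 10.4×2.2 = -9.85 V < V_CE(sat) = 0.2 V — impossible in the active region.
So the transistor is saturated. With V_CE = 0.2 V, I_C = (V_CC − 0.2)/R_C = 12.8/2.2 = 5.82 mA.
Check: β·I_B = 10.4 mA > I_C = 5.82 mA, confirming saturation.

saturation; I_C ≈ 5.8 mA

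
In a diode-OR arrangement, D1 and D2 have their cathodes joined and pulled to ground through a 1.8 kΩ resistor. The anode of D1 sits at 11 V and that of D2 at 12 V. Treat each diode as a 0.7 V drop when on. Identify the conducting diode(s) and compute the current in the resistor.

Assume both conduct. Then node N would need to be at both 11−0.7 = 10.3 V and 12−0.7 = 11.3 V, which is impossible.
Assume only D2 conducts: V_N = 12 − 0.7 = 11.3 V, so I_R = 11.3/1.8 = 6.28 mA.
Check D1: its anode-to-cathode voltage is 11 − 11.3 = -0.3 V < 0.7 V, so it is off. The assumption is consistent.

Only D2 conducts; I_R ≈ 6.3 mA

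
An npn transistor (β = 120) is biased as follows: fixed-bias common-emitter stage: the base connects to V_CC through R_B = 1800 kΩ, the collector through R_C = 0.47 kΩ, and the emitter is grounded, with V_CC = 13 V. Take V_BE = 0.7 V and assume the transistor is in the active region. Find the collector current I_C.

Base loop: V_CC = I_B·R_B + V_BE, so I_B = (13 − 0.7)/1800 kΩ = 0.00683 mA.
In the active region I_C = β·I_B = 120 × 0.00683 = 0.82 mA.
Collector loop: V_CE = V_CC − I_C·R_C = 13 − 0.82×0.47 = 12.6 V.
Since V_CE = 12.6 V > V_CE(sat) ≈ 0.2 V, the transistor is in the active region as assumed.

I_C ≈ 0.82 mA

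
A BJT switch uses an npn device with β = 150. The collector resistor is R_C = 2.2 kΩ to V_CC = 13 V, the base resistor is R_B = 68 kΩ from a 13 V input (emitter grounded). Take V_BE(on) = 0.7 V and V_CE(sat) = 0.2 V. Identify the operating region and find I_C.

saturation; I_C ≈ 5.8 mA

Assume active: I_B = (13 − 0.7)/68 = 0.181 mA, giving I_C = β·I_B = 27.1 mA.
But then V_CE = 13 − 27.1×2.2 = -46.7 V < V_CE(sat) = 0.2 V — impossible in the active region.
So the transistor is saturated. With V_CE = 0.2 V, I_C = (V_CC − 0.2)/R_C = 12.8/2.2 = 5.82 mA.
Check: β·I_B = 27.1 mA > I_C = 5.82 mA, confirming saturation.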